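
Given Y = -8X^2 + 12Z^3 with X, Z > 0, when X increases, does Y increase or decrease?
Y decreases

Taking the partial derivative:
∂Y/∂X = -16X

∂Y/∂X = -16X < 0 (assuming positive values)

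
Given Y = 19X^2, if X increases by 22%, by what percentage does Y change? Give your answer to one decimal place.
48.8%

For Y = 19X^2:
If X → X(1 + 0.22)
Then Y → Y · (1 + 0.22)^2
     = Y · 1.4884

Percentage change = ((1 + 0.22)^2 − 1) × 100% ≈ 48.8%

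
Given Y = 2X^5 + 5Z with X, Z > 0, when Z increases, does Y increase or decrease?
Y increases

Taking the partial derivative:
∂Y/∂Z = 5

∂Y/∂Z = 5 > 0 (assuming positive values)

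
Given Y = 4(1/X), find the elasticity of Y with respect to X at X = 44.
Elasticity = -1

Elasticity = (dY/dX) · (X/Y)

dY/dX = -4/X²
At X = 44: dY/dX = -1/484, Y = 1/11

Elasticity = (-1/484) · (44 / (1/11)) = -1

Interpretation: for a small percentage change in X, the percentage change in Y is approximately -1.00 times as large.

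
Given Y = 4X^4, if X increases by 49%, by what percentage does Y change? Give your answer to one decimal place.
392.9%

For Y = 4X^4:
If X → X(1 + 0.49)
Then Y → Y · (1 + 0.49)^4
     ≈ Y · 4.9288

Percentage change = ((1 + 0.49)^4 − 1) × 100% ≈ 392.9%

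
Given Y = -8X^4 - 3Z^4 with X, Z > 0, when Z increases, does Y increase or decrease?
Y decreases

Taking the partial derivative:
∂Y/∂Z = -12Z^3

∂Y/∂Z = -12Z^3 < 0 (assuming positive values)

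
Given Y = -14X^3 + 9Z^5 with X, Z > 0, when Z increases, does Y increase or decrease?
Y increases

Taking the partial derivative:
∂Y/∂Z = 45Z^4

∂Y/∂Z = 45Z^4 > 0 (assuming positive values)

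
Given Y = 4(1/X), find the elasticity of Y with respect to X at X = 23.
Elasticity = -1

Elasticity = (dY/dX) · (X/Y)

dY/dX = -4/X²
At X = 23: dY/dX = -4/529, Y = 4/23

Elasticity = (-4/529) · (23 / (4/23)) = -1

Interpretation: for a small percentage change in X, the percentage change in Y is approximately -1.00 times as large.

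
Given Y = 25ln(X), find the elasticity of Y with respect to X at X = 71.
Elasticity = 1/ln(71) ≈ 0.2346

Elasticity = (dY/dX) · (X/Y)

dY/dX = 25/X
At X = 71: dY/dX = 25/71, Y = 25·ln(71)

Elasticity = (25/71) · (71 / (25·ln(71))) = 1/ln(71) ≈ 0.2346

Interpretation: for a small percentage change in X, the percentage change in Y is approximately 0.23 times as large.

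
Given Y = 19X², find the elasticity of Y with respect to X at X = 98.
Elasticity = 2

Elasticity = (dY/dX) · (X/Y)

dY/dX = 38·X
At X = 98: dY/dX = 3724, Y = 182476

Elasticity = 3724 · (98 / 182476) = 2

Interpretation: for a small percentage change in X, the percentage change in Y is approximately 2.00 times as large.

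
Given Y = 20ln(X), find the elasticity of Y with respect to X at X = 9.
Elasticity = 1/ln(9) ≈ 0.4551

Elasticity = (dY/dX) · (X/Y)

dY/dX = 20/X
At X = 9: dY/dX = 20/9, Y = 20·ln(9)

Elasticity = (20/9) · (9 / (20·ln(9))) = 1/ln(9) ≈ 0.4551

Interpretation: for a small percentage change in X, the percentage change in Y is approximately 0.46 times as large.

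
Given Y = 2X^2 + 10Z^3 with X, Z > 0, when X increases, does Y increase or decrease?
Y increases

Taking the partial derivative:
∂Y/∂X = 4X

∂Y/∂X = 4X > 0 (assuming positive values)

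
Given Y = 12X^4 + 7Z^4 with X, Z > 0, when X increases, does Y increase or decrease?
Y increases

Taking the partial derivative:
∂Y/∂X = 48X^3

∂Y/∂X = 48X^3 > 0 (assuming positive values)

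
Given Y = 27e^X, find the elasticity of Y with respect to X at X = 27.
Elasticity = 27

Elasticity = (dY/dX) · (X/Y)

dY/dX = 27·e^X
At X = 27: dY/dX = 27·e^27, Y = 27·e^27

Elasticity = (27·e^27) · (27 / (27·e^27)) = 27

Interpretation: for a small percentage change in X, the percentage change in Y is approximately 27.00 times as large.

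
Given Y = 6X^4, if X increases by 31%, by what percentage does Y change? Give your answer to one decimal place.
194.5%

For Y = 6X^4:
If X → X(1 + 0.31)
Then Y → Y · (1 + 0.31)^4
     ≈ Y · 2.9450

Percentage change = ((1 + 0.31)^4 − 1) × 100% ≈ 194.5%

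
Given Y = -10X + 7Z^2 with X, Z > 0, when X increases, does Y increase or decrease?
Y decreases

Taking the partial derivative:
∂Y/∂X = -10

∂Y/∂X = -10 < 0 (assuming positive values)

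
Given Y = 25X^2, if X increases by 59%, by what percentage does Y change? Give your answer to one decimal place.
152.8%

For Y = 25X^2:
If X → X(1 + 0.59)
Then Y → Y · (1 + 0.59)^2
     = Y · 2.5281

Percentage change = ((1 + 0.59)^2 − 1) × 100% ≈ 152.8%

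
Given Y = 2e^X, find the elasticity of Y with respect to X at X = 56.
Elasticity = 56

Elasticity = (dY/dX) · (X/Y)

dY/dX = 2·e^X
At X = 56: dY/dX = 2·e^56, Y = 2·e^56

Elasticity = (2·e^56) · (56 / (2·e^56)) = 56

Interpretation: for a small percentage change in X, the percentage change in Y is approximately 56.00 times as large.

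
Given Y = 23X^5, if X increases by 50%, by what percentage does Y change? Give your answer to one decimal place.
659.4%

For Y = 23X^5:
If X → X(1 + 0.5)
Then Y → Y · (1 + 0.5)^5
     ≈ Y · 7.5938

Percentage change = ((1 + 0.5)^5 − 1) × 100% ≈ 659.4%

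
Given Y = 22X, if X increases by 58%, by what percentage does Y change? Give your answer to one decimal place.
58.0%

For Y = 22X:
If X → X(1 + 0.58)
Then Y → Y · (1 + 0.58)^1
     = Y · 1.5800

Percentage change = ((1 + 0.58)^1 − 1) × 100% = 58.0%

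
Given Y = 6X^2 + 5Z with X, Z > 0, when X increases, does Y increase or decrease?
Y increases

Taking the partial derivative:
∂Y/∂X = 12X

∂Y/∂X = 12X > 0 (assuming positive values)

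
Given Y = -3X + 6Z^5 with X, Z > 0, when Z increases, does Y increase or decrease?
Y increases

Taking the partial derivative:
∂Y/∂Z = 30Z^4

∂Y/∂Z = 30Z^4 > 0 (assuming positive values)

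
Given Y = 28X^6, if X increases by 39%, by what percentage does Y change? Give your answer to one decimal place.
621.3%

For Y = 28X^6:
If X → X(1 + 0.39)
Then Y → Y · (1 + 0.39)^6
     ≈ Y · 7.2125

Percentage change = ((1 + 0.39)^6 − 1) × 100% ≈ 621.3%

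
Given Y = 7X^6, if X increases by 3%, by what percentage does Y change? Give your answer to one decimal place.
19.4%

For Y = 7X^6:
If X → X(1 + 0.03)
Then Y → Y · (1 + 0.03)^6
     ≈ Y · 1.1941

Percentage change = ((1 + 0.03)^6 − 1) × 100% ≈ 19.4%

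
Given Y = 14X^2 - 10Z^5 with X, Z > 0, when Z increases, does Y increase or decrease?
Y decreases

Taking the partial derivative:
∂Y/∂Z = -50Z^4

∂Y/∂Z = -50Z^4 < 0 (assuming positive values)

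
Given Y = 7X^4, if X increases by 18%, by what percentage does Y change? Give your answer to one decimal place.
93.9%

For Y = 7X^4:
If X → X(1 + 0.18)
Then Y → Y · (1 + 0.18)^4
     ≈ Y · 1.9388

Percentage change = ((1 + 0.18)^4 − 1) × 100% ≈ 93.9%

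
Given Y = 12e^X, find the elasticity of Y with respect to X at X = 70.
Elasticity = 70

Elasticity = (dY/dX) · (X/Y)

dY/dX = 12·e^X
At X = 70: dY/dX = 12·e^70, Y = 12·e^70

Elasticity = (12·e^70) · (70 / (12·e^70)) = 70

Interpretation: for a small percentage change in X, the percentage change in Y is approximately 70.00 times as large.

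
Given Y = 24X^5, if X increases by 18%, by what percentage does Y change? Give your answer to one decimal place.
128.8%

For Y = 24X^5:
If X → X(1 + 0.18)
Then Y → Y · (1 + 0.18)^5
     ≈ Y · 2.2878

Percentage change = ((1 + 0.18)^5 − 1) × 100% ≈ 128.8%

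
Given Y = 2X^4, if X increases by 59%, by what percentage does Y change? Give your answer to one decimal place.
539.1%

For Y = 2X^4:
If X → X(1 + 0.59)
Then Y → Y · (1 + 0.59)^4
     ≈ Y · 6.3913

Percentage change = ((1 + 0.59)^4 − 1) × 100% ≈ 539.1%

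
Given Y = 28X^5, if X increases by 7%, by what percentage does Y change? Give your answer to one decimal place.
40.3%

For Y = 28X^5:
If X → X(1 + 0.07)
Then Y → Y · (1 + 0.07)^5
     ≈ Y · 1.4026

Percentage change = ((1 + 0.07)^5 − 1) × 100% ≈ 40.3%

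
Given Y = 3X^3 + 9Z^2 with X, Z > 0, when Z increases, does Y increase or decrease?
Y increases

Taking the partial derivative:
∂Y/∂Z = 18Z

∂Y/∂Z = 18Z > 0 (assuming positive values)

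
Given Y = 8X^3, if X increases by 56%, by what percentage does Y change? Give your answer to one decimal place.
279.6%

For Y = 8X^3:
If X → X(1 + 0.56)
Then Y → Y · (1 + 0.56)^3
     ≈ Y · 3.7964

Percentage change = ((1 + 0.56)^3 − 1) × 100% ≈ 279.6%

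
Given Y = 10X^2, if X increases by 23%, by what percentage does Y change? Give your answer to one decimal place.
51.3%

For Y = 10X^2:
If X → X(1 + 0.23)
Then Y → Y · (1 + 0.23)^2
     = Y · 1.5129

Percentage change = ((1 + 0.23)^2 − 1) × 100% ≈ 51.3%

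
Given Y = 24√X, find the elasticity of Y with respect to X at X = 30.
Elasticity = 1/2

Elasticity = (dY/dX) · (X/Y)

dY/dX = 12/√X
At X = 30: dY/dX = 2·√30/5, Y = 24·√30

Elasticity = (2·√30/5) · (30 / (24·√30)) = 1/2

Interpretation: for a small percentage change in X, the percentage change in Y is approximately 0.50 times as large.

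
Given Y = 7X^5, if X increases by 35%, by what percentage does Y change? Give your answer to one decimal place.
348.4%

For Y = 7X^5:
If X → X(1 + 0.35)
Then Y → Y · (1 + 0.35)^5
     ≈ Y · 4.4840

Percentage change = ((1 + 0.35)^5 − 1) × 100% ≈ 348.4%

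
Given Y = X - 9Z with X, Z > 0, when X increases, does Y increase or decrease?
Y increases

Taking the partial derivative:
∂Y/∂X = 1

∂Y/∂X = 1 > 0 (assuming positive values)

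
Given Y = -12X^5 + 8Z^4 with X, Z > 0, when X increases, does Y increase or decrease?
Y decreases

Taking the partial derivative:
∂Y/∂X = -60X^4

∂Y/∂X = -60X^4 < 0 (assuming positive values)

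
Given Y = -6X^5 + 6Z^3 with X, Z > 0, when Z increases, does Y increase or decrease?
Y increases

Taking the partial derivative:
∂Y/∂Z = 18Z^2

∂Y/∂Z = 18Z^2 > 0 (assuming positive values)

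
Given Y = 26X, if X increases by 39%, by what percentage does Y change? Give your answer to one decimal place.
39.0%

For Y = 26X:
If X → X(1 + 0.39)
Then Y → Y · (1 + 0.39)^1
     = Y · 1.3900

Percentage change = ((1 + 0.39)^1 − 1) × 100% = 39.0%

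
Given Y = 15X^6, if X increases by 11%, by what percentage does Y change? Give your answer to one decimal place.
87.0%

For Y = 15X^6:
If X → X(1 + 0.11)
Then Y → Y · (1 + 0.11)^6
     ≈ Y · 1.8704

Percentage change = ((1 + 0.11)^6 − 1) × 100% ≈ 87.0%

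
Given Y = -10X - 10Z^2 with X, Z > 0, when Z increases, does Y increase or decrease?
Y decreases

Taking the partial derivative:
∂Y/∂Z = -20Z

∂Y/∂Z = -20Z < 0 (assuming positive values)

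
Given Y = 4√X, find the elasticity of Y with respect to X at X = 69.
Elasticity = 1/2

Elasticity = (dY/dX) · (X/Y)

dY/dX = 2/√X
At X = 69: dY/dX = 2·√69/69, Y = 4·√69

Elasticity = (2·√69/69) · (69 / (4·√69)) = 1/2

Interpretation: for a small percentage change in X, the percentage change in Y is approximately 0.50 times as large.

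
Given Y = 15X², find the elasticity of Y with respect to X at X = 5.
Elasticity = 2

Elasticity = (dY/dX) · (X/Y)

dY/dX = 30·X
At X = 5: dY/dX = 150, Y = 375

Elasticity = 150 · (5 / 375) = 2

Interpretation: for a small percentage change in X, the percentage change in Y is approximately 2.00 times as large.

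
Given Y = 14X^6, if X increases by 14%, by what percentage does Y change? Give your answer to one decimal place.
119.5%

For Y = 14X^6:
If X → X(1 + 0.14)
Then Y → Y · (1 + 0.14)^6
     ≈ Y · 2.1950

Percentage change = ((1 + 0.14)^6 − 1) × 100% ≈ 119.5%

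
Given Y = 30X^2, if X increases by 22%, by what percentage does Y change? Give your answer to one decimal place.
48.8%

For Y = 30X^2:
If X → X(1 + 0.22)
Then Y → Y · (1 + 0.22)^2
     = Y · 1.4884

Percentage change = ((1 + 0.22)^2 − 1) × 100% ≈ 48.8%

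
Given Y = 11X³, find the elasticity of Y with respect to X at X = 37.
Elasticity = 3

Elasticity = (dY/dX) · (X/Y)

dY/dX = 33·X²
At X = 37: dY/dX = 45177, Y = 557183

Elasticity = 45177 · (37 / 557183) = 3

Interpretation: for a small percentage change in X, the percentage change in Y is approximately 3.00 times as large.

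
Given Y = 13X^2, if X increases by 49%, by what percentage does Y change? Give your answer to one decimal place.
122.0%

For Y = 13X^2:
If X → X(1 + 0.49)
Then Y → Y · (1 + 0.49)^2
     = Y · 2.2201

Percentage change = ((1 + 0.49)^2 − 1) × 100% ≈ 122.0%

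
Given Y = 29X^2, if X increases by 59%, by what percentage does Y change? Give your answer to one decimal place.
152.8%

For Y = 29X^2:
If X → X(1 + 0.59)
Then Y → Y · (1 + 0.59)^2
     = Y · 2.5281

Percentage change = ((1 + 0.59)^2 − 1) × 100% ≈ 152.8%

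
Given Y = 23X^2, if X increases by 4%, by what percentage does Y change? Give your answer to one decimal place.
8.2%

For Y = 23X^2:
If X → X(1 + 0.04)
Then Y → Y · (1 + 0.04)^2
     = Y · 1.0816

Percentage change = ((1 + 0.04)^2 − 1) × 100% ≈ 8.2%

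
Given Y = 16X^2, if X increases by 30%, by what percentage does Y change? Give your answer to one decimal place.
69.0%

For Y = 16X^2:
If X → X(1 + 0.3)
Then Y → Y · (1 + 0.3)^2
     = Y · 1.6900

Percentage change = ((1 + 0.3)^2 − 1) × 100% = 69.0%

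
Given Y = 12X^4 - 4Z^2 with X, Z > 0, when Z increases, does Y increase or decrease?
Y decreases

Taking the partial derivative:
∂Y/∂Z = -8Z

∂Y/∂Z = -8Z < 0 (assuming positive values)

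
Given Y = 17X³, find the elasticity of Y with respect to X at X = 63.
Elasticity = 3

Elasticity = (dY/dX) · (X/Y)

dY/dX = 51·X²
At X = 63: dY/dX = 202419, Y = 4250799

Elasticity = 202419 · (63 / 4250799) = 3

Interpretation: for a small percentage change in X, the percentage change in Y is approximately 3.00 times as large.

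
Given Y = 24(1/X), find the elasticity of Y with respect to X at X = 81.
Elasticity = -1

Elasticity = (dY/dX) · (X/Y)

dY/dX = -24/X²
At X = 81: dY/dX = -8/2187, Y = 8/27

Elasticity = (-8/2187) · (81 / (8/27)) = -1

Interpretation: for a small percentage change in X, the percentage change in Y is approximately -1.00 times as large.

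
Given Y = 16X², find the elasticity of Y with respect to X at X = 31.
Elasticity = 2

Elasticity = (dY/dX) · (X/Y)

dY/dX = 32·X
At X = 31: dY/dX = 992, Y = 15376

Elasticity = 992 · (31 / 15376) = 2

Interpretation: for a small percentage change in X, the percentage change in Y is approximately 2.00 times as large.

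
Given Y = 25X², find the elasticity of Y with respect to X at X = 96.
Elasticity = 2

Elasticity = (dY/dX) · (X/Y)

dY/dX = 50·X
At X = 96: dY/dX = 4800, Y = 230400

Elasticity = 4800 · (96 / 230400) = 2

Interpretation: for a small percentage change in X, the percentage change in Y is approximately 2.00 times as large.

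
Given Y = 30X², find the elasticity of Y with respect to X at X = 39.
Elasticity = 2

Elasticity = (dY/dX) · (X/Y)

dY/dX = 60·X
At X = 39: dY/dX = 2340, Y = 45630

Elasticity = 2340 · (39 / 45630) = 2

Interpretation: for a small percentage change in X, the percentage change in Y is approximately 2.00 times as large.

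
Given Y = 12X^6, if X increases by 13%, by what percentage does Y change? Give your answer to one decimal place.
108.2%

For Y = 12X^6:
If X → X(1 + 0.13)
Then Y → Y · (1 + 0.13)^6
     ≈ Y · 2.0820

Percentage change = ((1 + 0.13)^6 − 1) × 100% ≈ 108.2%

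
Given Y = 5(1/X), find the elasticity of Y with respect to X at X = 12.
Elasticity = -1

Elasticity = (dY/dX) · (X/Y)

dY/dX = -5/X²
At X = 12: dY/dX = -5/144, Y = 5/12

Elasticity = (-5/144) · (12 / (5/12)) = -1

Interpretation: for a small percentage change in X, the percentage change in Y is approximately -1.00 times as large.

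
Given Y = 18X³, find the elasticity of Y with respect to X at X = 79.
Elasticity = 3

Elasticity = (dY/dX) · (X/Y)

dY/dX = 54·X²
At X = 79: dY/dX = 337014, Y = 8874702

Elasticity = 337014 · (79 / 8874702) = 3

Interpretation: for a small percentage change in X, the percentage change in Y is approximately 3.00 times as large.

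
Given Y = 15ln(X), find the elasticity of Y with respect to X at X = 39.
Elasticity = 1/ln(39) ≈ 0.2730

Elasticity = (dY/dX) · (X/Y)

dY/dX = 15/X
At X = 39: dY/dX = 5/13, Y = 15·ln(39)

Elasticity = (5/13) · (39 / (15·ln(39))) = 1/ln(39) ≈ 0.2730

Interpretation: for a small percentage change in X, the percentage change in Y is approximately 0.27 times as large.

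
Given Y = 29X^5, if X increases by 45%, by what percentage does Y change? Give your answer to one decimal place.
541.0%

For Y = 29X^5:
If X → X(1 + 0.45)
Then Y → Y · (1 + 0.45)^5
     ≈ Y · 6.4097

Percentage change = ((1 + 0.45)^5 − 1) × 100% ≈ 541.0%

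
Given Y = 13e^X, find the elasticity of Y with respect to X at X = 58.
Elasticity = 58

Elasticity = (dY/dX) · (X/Y)

dY/dX = 13·e^X
At X = 58: dY/dX = 13·e^58, Y = 13·e^58

Elasticity = (13·e^58) · (58 / (13·e^58)) = 58

Interpretation: for a small percentage change in X, the percentage change in Y is approximately 58.00 times as large.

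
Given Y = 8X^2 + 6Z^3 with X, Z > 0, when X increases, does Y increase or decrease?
Y increases

Taking the partial derivative:
∂Y/∂X = 16X

∂Y/∂X = 16X > 0 (assuming positive values)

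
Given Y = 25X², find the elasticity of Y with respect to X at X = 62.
Elasticity = 2

Elasticity = (dY/dX) · (X/Y)

dY/dX = 50·X
At X = 62: dY/dX = 3100, Y = 96100

Elasticity = 3100 · (62 / 96100) = 2

Interpretation: for a small percentage change in X, the percentage change in Y is approximately 2.00 times as large.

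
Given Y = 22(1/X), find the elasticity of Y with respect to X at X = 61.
Elasticity = -1

Elasticity = (dY/dX) · (X/Y)

dY/dX = -22/X²
At X = 61: dY/dX = -22/3721, Y = 22/61

Elasticity = (-22/3721) · (61 / (22/61)) = -1

Interpretation: for a small percentage change in X, the percentage change in Y is approximately -1.00 times as large.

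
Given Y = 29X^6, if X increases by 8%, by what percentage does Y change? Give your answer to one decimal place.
58.7%

For Y = 29X^6:
If X → X(1 + 0.08)
Then Y → Y · (1 + 0.08)^6
     ≈ Y · 1.5869

Percentage change = ((1 + 0.08)^6 − 1) × 100% ≈ 58.7%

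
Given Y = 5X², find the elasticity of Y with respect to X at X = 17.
Elasticity = 2

Elasticity = (dY/dX) · (X/Y)

dY/dX = 10·X
At X = 17: dY/dX = 170, Y = 1445

Elasticity = 170 · (17 / 1445) = 2

Interpretation: for a small percentage change in X, the percentage change in Y is approximately 2.00 times as large.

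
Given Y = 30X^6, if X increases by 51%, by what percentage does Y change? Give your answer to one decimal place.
1085.4%

For Y = 30X^6:
If X → X(1 + 0.51)
Then Y → Y · (1 + 0.51)^6
     ≈ Y · 11.8539

Percentage change = ((1 + 0.51)^6 − 1) × 100% ≈ 1085.4%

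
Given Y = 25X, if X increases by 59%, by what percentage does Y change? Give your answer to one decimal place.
59.0%

For Y = 25X:
If X → X(1 + 0.59)
Then Y → Y · (1 + 0.59)^1
     = Y · 1.5900

Percentage change = ((1 + 0.59)^1 − 1) × 100% = 59.0%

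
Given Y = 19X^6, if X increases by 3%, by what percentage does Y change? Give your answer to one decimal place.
19.4%

For Y = 19X^6:
If X → X(1 + 0.03)
Then Y → Y · (1 + 0.03)^6
     ≈ Y · 1.1941

Percentage change = ((1 + 0.03)^6 − 1) × 100% ≈ 19.4%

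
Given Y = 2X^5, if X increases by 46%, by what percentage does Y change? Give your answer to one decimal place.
563.4%

For Y = 2X^5:
If X → X(1 + 0.46)
Then Y → Y · (1 + 0.46)^5
     ≈ Y · 6.6338

Percentage change = ((1 + 0.46)^5 − 1) × 100% ≈ 563.4%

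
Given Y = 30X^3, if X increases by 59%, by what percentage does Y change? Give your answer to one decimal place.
302.0%

For Y = 30X^3:
If X → X(1 + 0.59)
Then Y → Y · (1 + 0.59)^3
     ≈ Y · 4.0197

Percentage change = ((1 + 0.59)^3 − 1) × 100% ≈ 302.0%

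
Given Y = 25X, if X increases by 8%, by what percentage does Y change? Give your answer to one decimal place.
8.0%

For Y = 25X:
If X → X(1 + 0.08)
Then Y → Y · (1 + 0.08)^1
     = Y · 1.0800

Percentage change = ((1 + 0.08)^1 − 1) × 100% = 8.0%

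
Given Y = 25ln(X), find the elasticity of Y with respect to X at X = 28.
Elasticity = 1/ln(28) ≈ 0.3001

Elasticity = (dY/dX) · (X/Y)

dY/dX = 25/X
At X = 28: dY/dX = 25/28, Y = 25·ln(28)

Elasticity = (25/28) · (28 / (25·ln(28))) = 1/ln(28) ≈ 0.3001

Interpretation: for a small percentage change in X, the percentage change in Y is approximately 0.30 times as large.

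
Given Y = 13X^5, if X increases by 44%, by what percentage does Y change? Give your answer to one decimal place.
519.2%

For Y = 13X^5:
If X → X(1 + 0.44)
Then Y → Y · (1 + 0.44)^5
     ≈ Y · 6.1917

Percentage change = ((1 + 0.44)^5 − 1) × 100% ≈ 519.2%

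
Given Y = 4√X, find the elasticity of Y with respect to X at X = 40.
Elasticity = 1/2

Elasticity = (dY/dX) · (X/Y)

dY/dX = 2/√X
At X = 40: dY/dX = √10/10, Y = 8·√10

Elasticity = (√10/10) · (40 / (8·√10)) = 1/2

Interpretation: for a small percentage change in X, the percentage change in Y is approximately 0.50 times as large.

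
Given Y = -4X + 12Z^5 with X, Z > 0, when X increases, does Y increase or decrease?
Y decreases

Taking the partial derivative:
∂Y/∂X = -4

∂Y/∂X = -4 < 0 (assuming positive values)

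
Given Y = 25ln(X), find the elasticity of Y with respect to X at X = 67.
Elasticity = 1/ln(67) ≈ 0.2378

Elasticity = (dY/dX) · (X/Y)

dY/dX = 25/X
At X = 67: dY/dX = 25/67, Y = 25·ln(67)

Elasticity = (25/67) · (67 / (25·ln(67))) = 1/ln(67) ≈ 0.2378

Interpretation: for a small percentage change in X, the percentage change in Y is approximately 0.24 times as large.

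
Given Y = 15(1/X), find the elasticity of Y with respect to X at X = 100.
Elasticity = -1

Elasticity = (dY/dX) · (X/Y)

dY/dX = -15/X²
At X = 100: dY/dX = -3/2000, Y = 3/20

Elasticity = (-3/2000) · (100 / (3/20)) = -1

Interpretation: for a small percentage change in X, the percentage change in Y is approximately -1.00 times as large.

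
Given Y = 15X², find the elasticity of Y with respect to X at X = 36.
Elasticity = 2

Elasticity = (dY/dX) · (X/Y)

dY/dX = 30·X
At X = 36: dY/dX = 1080, Y = 19440

Elasticity = 1080 · (36 / 19440) = 2

Interpretation: for a small percentage change in X, the percentage change in Y is approximately 2.00 times as large.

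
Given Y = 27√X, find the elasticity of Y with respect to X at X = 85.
Elasticity = 1/2

Elasticity = (dY/dX) · (X/Y)

dY/dX = 27/(2·√X)
At X = 85: dY/dX = 27·√85/170, Y = 27·√85

Elasticity = (27·√85/170) · (85 / (27·√85)) = 1/2

Interpretation: for a small percentage change in X, the percentage change in Y is approximately 0.50 times as large.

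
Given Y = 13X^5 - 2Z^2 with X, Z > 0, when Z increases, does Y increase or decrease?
Y decreases

Taking the partial derivative:
∂Y/∂Z = -4Z

∂Y/∂Z = -4Z < 0 (assuming positive values)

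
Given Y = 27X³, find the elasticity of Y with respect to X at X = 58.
Elasticity = 3

Elasticity = (dY/dX) · (X/Y)

dY/dX = 81·X²
At X = 58: dY/dX = 272484, Y = 5268024

Elasticity = 272484 · (58 / 5268024) = 3

Interpretation: for a small percentage change in X, the percentage change in Y is approximately 3.00 times as large.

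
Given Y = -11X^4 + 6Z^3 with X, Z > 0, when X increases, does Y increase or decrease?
Y decreases

Taking the partial derivative:
∂Y/∂X = -44X^3

∂Y/∂X = -44X^3 < 0 (assuming positive values)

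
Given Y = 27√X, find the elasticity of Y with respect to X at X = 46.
Elasticity = 1/2

Elasticity = (dY/dX) · (X/Y)

dY/dX = 27/(2·√X)
At X = 46: dY/dX = 27·√46/92, Y = 27·√46

Elasticity = (27·√46/92) · (46 / (27·√46)) = 1/2

Interpretation: for a small percentage change in X, the percentage change in Y is approximately 0.50 times as large.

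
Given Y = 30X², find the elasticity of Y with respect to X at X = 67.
Elasticity = 2

Elasticity = (dY/dX) · (X/Y)

dY/dX = 60·X
At X = 67: dY/dX = 4020, Y = 134670

Elasticity = 4020 · (67 / 134670) = 2

Interpretation: for a small percentage change in X, the percentage change in Y is approximately 2.00 times as large.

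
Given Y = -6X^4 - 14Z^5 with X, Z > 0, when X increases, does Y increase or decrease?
Y decreases

Taking the partial derivative:
∂Y/∂X = -24X^3

∂Y/∂X = -24X^3 < 0 (assuming positive values)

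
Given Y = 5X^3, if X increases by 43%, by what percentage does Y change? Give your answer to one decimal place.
192.4%

For Y = 5X^3:
If X → X(1 + 0.43)
Then Y → Y · (1 + 0.43)^3
     ≈ Y · 2.9242

Percentage change = ((1 + 0.43)^3 − 1) × 100% ≈ 192.4%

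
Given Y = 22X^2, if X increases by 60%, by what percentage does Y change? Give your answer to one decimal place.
156.0%

For Y = 22X^2:
If X → X(1 + 0.6)
Then Y → Y · (1 + 0.6)^2
     = Y · 2.5600

Percentage change = ((1 + 0.6)^2 − 1) × 100% = 156.0%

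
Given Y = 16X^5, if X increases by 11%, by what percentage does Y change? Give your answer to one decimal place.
68.5%

For Y = 16X^5:
If X → X(1 + 0.11)
Then Y → Y · (1 + 0.11)^5
     ≈ Y · 1.6851

Percentage change = ((1 + 0.11)^5 − 1) × 100% ≈ 68.5%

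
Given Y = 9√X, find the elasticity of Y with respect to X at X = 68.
Elasticity = 1/2

Elasticity = (dY/dX) · (X/Y)

dY/dX = 9/(2·√X)
At X = 68: dY/dX = 9·√17/68, Y = 18·√17

Elasticity = (9·√17/68) · (68 / (18·√17)) = 1/2

Interpretation: for a small percentage change in X, the percentage change in Y is approximately 0.50 times as large.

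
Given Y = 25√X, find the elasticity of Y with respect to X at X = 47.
Elasticity = 1/2

Elasticity = (dY/dX) · (X/Y)

dY/dX = 25/(2·√X)
At X = 47: dY/dX = 25·√47/94, Y = 25·√47

Elasticity = (25·√47/94) · (47 / (25·√47)) = 1/2

Interpretation: for a small percentage change in X, the percentage change in Y is approximately 0.50 times as large.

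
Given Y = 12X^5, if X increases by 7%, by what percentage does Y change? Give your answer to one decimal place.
40.3%

For Y = 12X^5:
If X → X(1 + 0.07)
Then Y → Y · (1 + 0.07)^5
     ≈ Y · 1.4026

Percentage change = ((1 + 0.07)^5 − 1) × 100% ≈ 40.3%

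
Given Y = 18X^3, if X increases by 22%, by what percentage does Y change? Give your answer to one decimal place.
81.6%

For Y = 18X^3:
If X → X(1 + 0.22)
Then Y → Y · (1 + 0.22)^3
     ≈ Y · 1.8158

Percentage change = ((1 + 0.22)^3 − 1) × 100% ≈ 81.6%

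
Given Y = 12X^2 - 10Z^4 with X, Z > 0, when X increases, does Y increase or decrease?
Y increases

Taking the partial derivative:
∂Y/∂X = 24X

∂Y/∂X = 24X > 0 (assuming positive values)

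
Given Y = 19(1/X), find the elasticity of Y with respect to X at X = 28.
Elasticity = -1

Elasticity = (dY/dX) · (X/Y)

dY/dX = -19/X²
At X = 28: dY/dX = -19/784, Y = 19/28

Elasticity = (-19/784) · (28 / (19/28)) = -1

Interpretation: for a small percentage change in X, the percentage change in Y is approximately -1.00 times as large.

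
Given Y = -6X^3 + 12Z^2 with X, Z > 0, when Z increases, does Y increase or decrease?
Y increases

Taking the partial derivative:
∂Y/∂Z = 24Z

∂Y/∂Z = 24Z > 0 (assuming positive values)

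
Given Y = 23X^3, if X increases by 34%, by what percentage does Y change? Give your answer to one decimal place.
140.6%

For Y = 23X^3:
If X → X(1 + 0.34)
Then Y → Y · (1 + 0.34)^3
     ≈ Y · 2.4061

Percentage change = ((1 + 0.34)^3 − 1) × 100% ≈ 140.6%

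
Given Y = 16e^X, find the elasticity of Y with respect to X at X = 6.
Elasticity = 6

Elasticity = (dY/dX) · (X/Y)

dY/dX = 16·e^X
At X = 6: dY/dX = 16·e^6, Y = 16·e^6

Elasticity = (16·e^6) · (6 / (16·e^6)) = 6

Interpretation: for a small percentage change in X, the percentage change in Y is approximately 6.00 times as large.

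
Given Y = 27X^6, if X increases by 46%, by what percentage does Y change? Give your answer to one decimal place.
868.5%

For Y = 27X^6:
If X → X(1 + 0.46)
Then Y → Y · (1 + 0.46)^6
     ≈ Y · 9.6854

Percentage change = ((1 + 0.46)^6 − 1) × 100% ≈ 868.5%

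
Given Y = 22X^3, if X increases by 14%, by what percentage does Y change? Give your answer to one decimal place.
48.2%

For Y = 22X^3:
If X → X(1 + 0.14)
Then Y → Y · (1 + 0.14)^3
     ≈ Y · 1.4815

Percentage change = ((1 + 0.14)^3 − 1) × 100% ≈ 48.2%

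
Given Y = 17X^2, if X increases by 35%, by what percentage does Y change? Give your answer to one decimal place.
82.3%

For Y = 17X^2:
If X → X(1 + 0.35)
Then Y → Y · (1 + 0.35)^2
     = Y · 1.8225

Percentage change = ((1 + 0.35)^2 − 1) × 100% ≈ 82.3%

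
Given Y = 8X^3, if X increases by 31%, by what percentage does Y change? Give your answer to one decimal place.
124.8%

For Y = 8X^3:
If X → X(1 + 0.31)
Then Y → Y · (1 + 0.31)^3
     ≈ Y · 2.2481

Percentage change = ((1 + 0.31)^3 − 1) × 100% ≈ 124.8%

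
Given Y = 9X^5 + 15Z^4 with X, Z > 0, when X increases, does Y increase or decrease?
Y increases

Taking the partial derivative:
∂Y/∂X = 45X^4

∂Y/∂X = 45X^4 > 0 (assuming positive values)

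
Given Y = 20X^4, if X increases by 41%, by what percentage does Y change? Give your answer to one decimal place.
295.3%

For Y = 20X^4:
If X → X(1 + 0.41)
Then Y → Y · (1 + 0.41)^4
     ≈ Y · 3.9525

Percentage change = ((1 + 0.41)^4 − 1) × 100% ≈ 295.3%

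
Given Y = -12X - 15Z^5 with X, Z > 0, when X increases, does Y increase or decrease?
Y decreases

Taking the partial derivative:
∂Y/∂X = -12

∂Y/∂X = -12 < 0 (assuming positive values)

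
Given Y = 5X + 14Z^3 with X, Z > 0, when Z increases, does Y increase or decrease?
Y increases

Taking the partial derivative:
∂Y/∂Z = 42Z^2

∂Y/∂Z = 42Z^2 > 0 (assuming positive values)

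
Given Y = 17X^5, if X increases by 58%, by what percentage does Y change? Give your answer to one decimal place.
884.7%

For Y = 17X^5:
If X → X(1 + 0.58)
Then Y → Y · (1 + 0.58)^5
     ≈ Y · 9.8466

Percentage change = ((1 + 0.58)^5 − 1) × 100% ≈ 884.7%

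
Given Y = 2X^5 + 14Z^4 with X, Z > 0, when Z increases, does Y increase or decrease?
Y increases

Taking the partial derivative:
∂Y/∂Z = 56Z^3

∂Y/∂Z = 56Z^3 > 0 (assuming positive values)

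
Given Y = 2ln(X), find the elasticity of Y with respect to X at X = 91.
Elasticity = 1/ln(91) ≈ 0.2217

Elasticity = (dY/dX) · (X/Y)

dY/dX = 2/X
At X = 91: dY/dX = 2/91, Y = 2·ln(91)

Elasticity = (2/91) · (91 / (2·ln(91))) = 1/ln(91) ≈ 0.2217

Interpretation: for a small percentage change in X, the percentage change in Y is approximately 0.22 times as large.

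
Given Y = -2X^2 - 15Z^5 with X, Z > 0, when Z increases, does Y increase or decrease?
Y decreases

Taking the partial derivative:
∂Y/∂Z = -75Z^4

∂Y/∂Z = -75Z^4 < 0 (assuming positive values)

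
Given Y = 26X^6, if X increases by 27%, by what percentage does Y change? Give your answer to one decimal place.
319.6%

For Y = 26X^6:
If X → X(1 + 0.27)
Then Y → Y · (1 + 0.27)^6
     ≈ Y · 4.1959

Percentage change = ((1 + 0.27)^6 − 1) × 100% ≈ 319.6%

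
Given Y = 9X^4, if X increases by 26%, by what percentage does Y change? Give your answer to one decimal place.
152.0%

For Y = 9X^4:
If X → X(1 + 0.26)
Then Y → Y · (1 + 0.26)^4
     ≈ Y · 2.5205

Percentage change = ((1 + 0.26)^4 − 1) × 100% ≈ 152.0%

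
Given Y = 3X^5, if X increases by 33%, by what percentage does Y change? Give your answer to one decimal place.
316.2%

For Y = 3X^5:
If X → X(1 + 0.33)
Then Y → Y · (1 + 0.33)^5
     ≈ Y · 4.1616

Percentage change = ((1 + 0.33)^5 − 1) × 100% ≈ 316.2%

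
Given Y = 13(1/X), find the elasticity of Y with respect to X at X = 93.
Elasticity = -1

Elasticity = (dY/dX) · (X/Y)

dY/dX = -13/X²
At X = 93: dY/dX = -13/8649, Y = 13/93

Elasticity = (-13/8649) · (93 / (13/93)) = -1

Interpretation: for a small percentage change in X, the percentage change in Y is approximately -1.00 times as large.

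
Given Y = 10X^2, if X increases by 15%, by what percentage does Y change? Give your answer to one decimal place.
32.3%

For Y = 10X^2:
If X → X(1 + 0.15)
Then Y → Y · (1 + 0.15)^2
     = Y · 1.3225

Percentage change = ((1 + 0.15)^2 − 1) × 100% ≈ 32.3%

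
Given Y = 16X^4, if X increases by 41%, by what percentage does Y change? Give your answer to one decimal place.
295.3%

For Y = 16X^4:
If X → X(1 + 0.41)
Then Y → Y · (1 + 0.41)^4
     ≈ Y · 3.9525

Percentage change = ((1 + 0.41)^4 − 1) × 100% ≈ 295.3%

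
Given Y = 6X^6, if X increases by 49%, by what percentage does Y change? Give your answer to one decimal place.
994.3%

For Y = 6X^6:
If X → X(1 + 0.49)
Then Y → Y · (1 + 0.49)^6
     ≈ Y · 10.9425

Percentage change = ((1 + 0.49)^6 − 1) × 100% ≈ 994.3%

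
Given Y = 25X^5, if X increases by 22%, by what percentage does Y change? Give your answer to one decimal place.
170.3%

For Y = 25X^5:
If X → X(1 + 0.22)
Then Y → Y · (1 + 0.22)^5
     ≈ Y · 2.7027

Percentage change = ((1 + 0.22)^5 − 1) × 100% ≈ 170.3%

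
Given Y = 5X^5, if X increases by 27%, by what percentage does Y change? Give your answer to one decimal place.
230.4%

For Y = 5X^5:
If X → X(1 + 0.27)
Then Y → Y · (1 + 0.27)^5
     ≈ Y · 3.3038

Percentage change = ((1 + 0.27)^5 − 1) × 100% ≈ 230.4%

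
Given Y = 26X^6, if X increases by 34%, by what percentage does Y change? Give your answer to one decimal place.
478.9%

For Y = 26X^6:
If X → X(1 + 0.34)
Then Y → Y · (1 + 0.34)^6
     ≈ Y · 5.7893

Percentage change = ((1 + 0.34)^6 − 1) × 100% ≈ 478.9%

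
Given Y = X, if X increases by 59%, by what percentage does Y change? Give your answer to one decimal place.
59.0%

For Y = X:
If X → X(1 + 0.59)
Then Y → Y · (1 + 0.59)^1
     = Y · 1.5900

Percentage change = ((1 + 0.59)^1 − 1) × 100% = 59.0%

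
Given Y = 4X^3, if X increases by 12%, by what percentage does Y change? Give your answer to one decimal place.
40.5%

For Y = 4X^3:
If X → X(1 + 0.12)
Then Y → Y · (1 + 0.12)^3
     ≈ Y · 1.4049

Percentage change = ((1 + 0.12)^3 − 1) × 100% ≈ 40.5%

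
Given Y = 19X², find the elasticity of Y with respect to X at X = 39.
Elasticity = 2

Elasticity = (dY/dX) · (X/Y)

dY/dX = 38·X
At X = 39: dY/dX = 1482, Y = 28899

Elasticity = 1482 · (39 / 28899) = 2

Interpretation: for a small percentage change in X, the percentage change in Y is approximately 2.00 times as large.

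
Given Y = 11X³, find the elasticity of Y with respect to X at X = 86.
Elasticity = 3

Elasticity = (dY/dX) · (X/Y)

dY/dX = 33·X²
At X = 86: dY/dX = 244068, Y = 6996616

Elasticity = 244068 · (86 / 6996616) = 3

Interpretation: for a small percentage change in X, the percentage change in Y is approximately 3.00 times as large.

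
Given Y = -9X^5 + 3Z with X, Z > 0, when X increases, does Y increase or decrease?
Y decreases

Taking the partial derivative:
∂Y/∂X = -45X^4

∂Y/∂X = -45X^4 < 0 (assuming positive values)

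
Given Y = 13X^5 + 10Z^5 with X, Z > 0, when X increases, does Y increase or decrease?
Y increases

Taking the partial derivative:
∂Y/∂X = 65X^4

∂Y/∂X = 65X^4 > 0 (assuming positive values)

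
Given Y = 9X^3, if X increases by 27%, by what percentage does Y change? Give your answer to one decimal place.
104.8%

For Y = 9X^3:
If X → X(1 + 0.27)
Then Y → Y · (1 + 0.27)^3
     ≈ Y · 2.0484

Percentage change = ((1 + 0.27)^3 − 1) × 100% ≈ 104.8%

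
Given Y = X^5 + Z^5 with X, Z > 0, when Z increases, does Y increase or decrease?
Y increases

Taking the partial derivative:
∂Y/∂Z = 5Z^4

∂Y/∂Z = 5Z^4 > 0 (assuming positive values)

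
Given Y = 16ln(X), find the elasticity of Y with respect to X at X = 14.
Elasticity = 1/ln(14) ≈ 0.3789

Elasticity = (dY/dX) · (X/Y)

dY/dX = 16/X
At X = 14: dY/dX = 8/7, Y = 16·ln(14)

Elasticity = (8/7) · (14 / (16·ln(14))) = 1/ln(14) ≈ 0.3789

Interpretation: for a small percentage change in X, the percentage change in Y is approximately 0.38 times as large.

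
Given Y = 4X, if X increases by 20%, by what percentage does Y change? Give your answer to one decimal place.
20.0%

For Y = 4X:
If X → X(1 + 0.2)
Then Y → Y · (1 + 0.2)^1
     = Y · 1.2000

Percentage change = ((1 + 0.2)^1 − 1) × 100% = 20.0%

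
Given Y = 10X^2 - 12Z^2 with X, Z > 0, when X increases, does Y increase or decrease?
Y increases

Taking the partial derivative:
∂Y/∂X = 20X

∂Y/∂X = 20X > 0 (assuming positive values)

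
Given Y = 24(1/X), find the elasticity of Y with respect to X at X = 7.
Elasticity = -1

Elasticity = (dY/dX) · (X/Y)

dY/dX = -24/X²
At X = 7: dY/dX = -24/49, Y = 24/7

Elasticity = (-24/49) · (7 / (24/7)) = -1

Interpretation: for a small percentage change in X, the percentage change in Y is approximately -1.00 times as large.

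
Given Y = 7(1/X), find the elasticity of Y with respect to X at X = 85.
Elasticity = -1

Elasticity = (dY/dX) · (X/Y)

dY/dX = -7/X²
At X = 85: dY/dX = -7/7225, Y = 7/85

Elasticity = (-7/7225) · (85 / (7/85)) = -1

Interpretation: for a small percentage change in X, the percentage change in Y is approximately -1.00 times as large.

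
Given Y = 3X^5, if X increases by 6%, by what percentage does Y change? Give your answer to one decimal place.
33.8%

For Y = 3X^5:
If X → X(1 + 0.06)
Then Y → Y · (1 + 0.06)^5
     ≈ Y · 1.3382

Percentage change = ((1 + 0.06)^5 − 1) × 100% ≈ 33.8%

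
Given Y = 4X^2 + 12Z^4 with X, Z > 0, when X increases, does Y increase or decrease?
Y increases

Taking the partial derivative:
∂Y/∂X = 8X

∂Y/∂X = 8X > 0 (assuming positive values)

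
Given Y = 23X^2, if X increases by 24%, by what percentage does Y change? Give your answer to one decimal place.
53.8%

For Y = 23X^2:
If X → X(1 + 0.24)
Then Y → Y · (1 + 0.24)^2
     = Y · 1.5376

Percentage change = ((1 + 0.24)^2 − 1) × 100% ≈ 53.8%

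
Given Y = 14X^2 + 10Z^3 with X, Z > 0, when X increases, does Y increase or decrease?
Y increases

Taking the partial derivative:
∂Y/∂X = 28X

∂Y/∂X = 28X > 0 (assuming positive values)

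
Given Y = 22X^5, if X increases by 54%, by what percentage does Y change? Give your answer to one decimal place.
766.2%

For Y = 22X^5:
If X → X(1 + 0.54)
Then Y → Y · (1 + 0.54)^5
     ≈ Y · 8.6617

Percentage change = ((1 + 0.54)^5 − 1) × 100% ≈ 766.2%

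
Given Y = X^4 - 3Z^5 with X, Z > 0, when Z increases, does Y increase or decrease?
Y decreases

Taking the partial derivative:
∂Y/∂Z = -15Z^4

∂Y/∂Z = -15Z^4 < 0 (assuming positive values)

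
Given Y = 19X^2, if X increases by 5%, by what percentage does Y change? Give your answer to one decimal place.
10.3%

For Y = 19X^2:
If X → X(1 + 0.05)
Then Y → Y · (1 + 0.05)^2
     = Y · 1.1025

Percentage change = ((1 + 0.05)^2 − 1) × 100% ≈ 10.3%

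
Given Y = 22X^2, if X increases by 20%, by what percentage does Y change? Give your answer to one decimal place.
44.0%

For Y = 22X^2:
If X → X(1 + 0.2)
Then Y → Y · (1 + 0.2)^2
     = Y · 1.4400

Percentage change = ((1 + 0.2)^2 − 1) × 100% = 44.0%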